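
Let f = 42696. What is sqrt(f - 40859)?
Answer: sqrt(1837) ≈ 42.860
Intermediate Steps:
sqrt(f - 40859) = sqrt(42696 - 40859) = sqrt(1837)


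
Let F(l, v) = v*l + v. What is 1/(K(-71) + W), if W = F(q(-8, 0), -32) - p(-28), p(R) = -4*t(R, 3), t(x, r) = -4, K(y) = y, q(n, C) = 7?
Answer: -1/343 ≈ -0.0029155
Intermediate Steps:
F(l, v) = v + l*v (F(l, v) = l*v + v = v + l*v)
p(R) = 16 (p(R) = -4*(-4) = 16)
W = -272 (W = -32*(1 + 7) - 1*16 = -32*8 - 16 = -256 - 16 = -272)
1/(K(-71) + W) = 1/(-71 - 272) = 1/(-343) = -1/343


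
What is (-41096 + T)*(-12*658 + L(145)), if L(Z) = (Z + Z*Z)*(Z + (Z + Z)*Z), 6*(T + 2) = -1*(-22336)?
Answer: -33385899746668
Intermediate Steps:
T = 11162/3 (T = -2 + (-1*(-22336))/6 = -2 + (1/6)*22336 = -2 + 11168/3 = 11162/3 ≈ 3720.7)
L(Z) = (Z + Z**2)*(Z + 2*Z**2) (L(Z) = (Z + Z**2)*(Z + (2*Z)*Z) = (Z + Z**2)*(Z + 2*Z**2))
(-41096 + T)*(-12*658 + L(145)) = (-41096 + 11162/3)*(-12*658 + 145**2*(1 + 2*145**2 + 3*145)) = -112126*(-7896 + 21025*(1 + 2*21025 + 435))/3 = -112126*(-7896 + 21025*(1 + 42050 + 435))/3 = -112126*(-7896 + 21025*42486)/3 = -112126*(-7896 + 893268150)/3 = -112126/3*893260254 = -33385899746668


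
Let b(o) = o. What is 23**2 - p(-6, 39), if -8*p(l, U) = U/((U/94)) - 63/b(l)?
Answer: 8673/16 ≈ 542.06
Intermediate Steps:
p(l, U) = -47/4 + 63/(8*l) (p(l, U) = -(U/((U/94)) - 63/l)/8 = -(U*(94/U) - 63/l)/8 = -(94 - 63/l)/8 = -47/4 + 63/(8*l))
23**2 - p(-6, 39) = 23**2 - (63 - 94*(-6))/(8*(-6)) = 529 - (-1)*(63 + 564)/(8*6) = 529 - (-1)*627/(8*6) = 529 - 1*(-209/16) = 529 + 209/16 = 8673/16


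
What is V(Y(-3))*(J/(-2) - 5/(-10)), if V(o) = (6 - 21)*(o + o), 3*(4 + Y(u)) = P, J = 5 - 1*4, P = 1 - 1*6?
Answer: 0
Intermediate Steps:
P = -5 (P = 1 - 6 = -5)
J = 1 (J = 5 - 4 = 1)
Y(u) = -17/3 (Y(u) = -4 + (⅓)*(-5) = -4 - 5/3 = -17/3)
V(o) = -30*o
V(Y(-3))*(J/(-2) - 5/(-10)) = (-30*(-17/3))*(1/(-2) - 5/(-10)) = 170*(1*(-½) - 5*(-⅒)) = 170*(-½ + ½) = 170*0 = 0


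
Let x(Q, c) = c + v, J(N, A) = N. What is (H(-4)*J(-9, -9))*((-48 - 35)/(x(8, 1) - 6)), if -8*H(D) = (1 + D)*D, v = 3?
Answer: 2241/4 ≈ 560.25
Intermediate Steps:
x(Q, c) = 3 + c (x(Q, c) = c + 3 = 3 + c)
H(D) = -D*(1 + D)/8 (H(D) = -(1 + D)*D/8 = -D*(1 + D)/8)
(H(-4)*J(-9, -9))*((-48 - 35)/(x(8, 1) - 6)) = (-1/8*(-4)*(1 - 4)*(-9))*((-48 - 35)/((3 + 1) - 6)) = (-1/8*(-4)*(-3)*(-9))*(-83/(4 - 6)) = (-3/2*(-9))*(-83/(-2)) = 27*(-83*(-1/2))/2 = (27/2)*(83/2) = 2241/4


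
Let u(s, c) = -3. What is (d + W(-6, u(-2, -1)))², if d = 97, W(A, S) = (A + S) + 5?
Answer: 8649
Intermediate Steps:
W(A, S) = 5 + A + S
(d + W(-6, u(-2, -1)))² = (97 + (5 - 6 - 3))² = (97 - 4)² = 93² = 8649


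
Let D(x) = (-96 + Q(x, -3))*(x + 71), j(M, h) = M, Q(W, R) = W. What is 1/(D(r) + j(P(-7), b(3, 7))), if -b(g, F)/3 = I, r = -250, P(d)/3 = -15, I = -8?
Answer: 1/61889 ≈ 1.6158e-5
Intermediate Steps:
P(d) = -45 (P(d) = 3*(-15) = -45)
b(g, F) = 24 (b(g, F) = -3*(-8) = 24)
D(x) = (-96 + x)*(71 + x) (D(x) = (-96 + x)*(x + 71) = (-96 + x)*(71 + x))
1/(D(r) + j(P(-7), b(3, 7))) = 1/((-6816 + (-250)² - 25*(-250)) - 45) = 1/((-6816 + 62500 + 6250) - 45) = 1/(61934 - 45) = 1/61889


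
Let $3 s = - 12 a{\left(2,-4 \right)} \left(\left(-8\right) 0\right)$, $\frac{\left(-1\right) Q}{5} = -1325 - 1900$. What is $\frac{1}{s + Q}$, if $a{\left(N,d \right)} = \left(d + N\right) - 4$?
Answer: $\frac{1}{16125} \approx 6.2015 \cdot 10^{-5}$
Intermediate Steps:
$a{\left(N,d \right)} = -4 + N + d$ ($a{\left(N,d \right)} = \left(N + d\right) - 4 = -4 + N + d$)
$Q = 16125$ ($Q = - 5 \left(-1325 - 1900\right) = \left(-5\right) \left(-3225\right) = 16125$)
$s = 0$ ($s = \frac{- 12 \left(-4 + 2 - 4\right) \left(\left(-8\right) 0\right)}{3} = \frac{\left(-12\right) \left(-6\right) 0}{3} = \frac{72 \cdot 0}{3} = \frac{1}{3} \cdot 0 = 0$)
$\frac{1}{s + Q} = \frac{1}{0 + 16125} = \frac{1}{16125}$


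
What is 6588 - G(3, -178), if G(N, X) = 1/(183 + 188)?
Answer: 2444147/371 ≈ 6588.0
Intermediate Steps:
G(N, X) = 1/371
6588 - G(3, -178) = 6588 - 1*1/371 = 6588 - 1/371 = 2444147/371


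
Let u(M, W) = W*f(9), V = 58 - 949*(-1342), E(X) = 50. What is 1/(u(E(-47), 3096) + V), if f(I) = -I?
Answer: 1/1245752 ≈ 8.0273e-7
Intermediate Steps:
V = 1273616 (V = 58 + 1273558 = 1273616)
u(M, W) = -9*W (u(M, W) = W*(-1*9) = W*(-9) = -9*W)
1/(u(E(-47), 3096) + V) = 1/(-9*3096 + 1273616) = 1/(-27864 + 1273616) = 1/1245752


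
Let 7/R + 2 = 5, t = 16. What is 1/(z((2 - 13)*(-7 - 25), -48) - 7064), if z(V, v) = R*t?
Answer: -3/21080 ≈ -0.00014231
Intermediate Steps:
R = 7/3 (R = 7/(-2 + 5) = 7/3 ≈ 2.3333)
z(V, v) = 112/3 (z(V, v) = (7/3)*16 = 112/3)
1/(z((2 - 13)*(-7 - 25), -48) - 7064) = 1/(112/3 - 7064) = 1/(-21080/3) = -3/21080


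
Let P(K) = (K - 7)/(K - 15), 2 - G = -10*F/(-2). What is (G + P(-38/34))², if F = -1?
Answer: 1056784/18769 ≈ 56.305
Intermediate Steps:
G = 7 (G = 2 - (-10*(-1))/(-2) = 2 - 10*(-1)/2 = 2 - 1*(-5) = 2 + 5 = 7)
P(K) = (-7 + K)/(-15 + K)
(G + P(-38/34))² = (7 + (-7 - 38/34)/(-15 - 38/34))² = (7 + (-7 - 38*1/34)/(-15 - 38*1/34))² = (7 + (-7 - 19/17)/(-15 - 19/17))² = (7 - 138/17/(-274/17))² = (7 - 17/274*(-138/17))² = (7 + 69/137)² = (1028/137)² = 1056784/18769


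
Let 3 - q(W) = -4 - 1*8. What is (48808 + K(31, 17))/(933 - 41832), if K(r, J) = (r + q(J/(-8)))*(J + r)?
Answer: -51016/40899 ≈ -1.2474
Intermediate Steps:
q(W) = 15 (q(W) = 3 - (-4 - 1*8) = 3 - (-4 - 8) = 3 - 1*(-12) = 3 + 12 = 15)
K(r, J) = (15 + r)*(J + r) (K(r, J) = (r + 15)*(J + r) = (15 + r)*(J + r))
(48808 + K(31, 17))/(933 - 41832) = (48808 + (31**2 + 15*17 + 15*31 + 17*31))/(933 - 41832) = (48808 + (961 + 255 + 465 + 527))/(-40899) = (48808 + 2208)*(-1/40899) = 51016*(-1/40899) = -51016/40899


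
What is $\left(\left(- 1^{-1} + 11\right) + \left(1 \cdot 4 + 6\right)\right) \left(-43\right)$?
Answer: $-860$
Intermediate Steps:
$\left(\left(- 1^{-1} + 11\right) + \left(1 \cdot 4 + 6\right)\right) \left(-43\right) = \left(\left(\left(-1\right) 1 + 11\right) + \left(4 + 6\right)\right) \left(-43\right) = \left(\left(-1 + 11\right) + 10\right) \left(-43\right) = \left(10 + 10\right) \left(-43\right) = 20 \left(-43\right) = -860$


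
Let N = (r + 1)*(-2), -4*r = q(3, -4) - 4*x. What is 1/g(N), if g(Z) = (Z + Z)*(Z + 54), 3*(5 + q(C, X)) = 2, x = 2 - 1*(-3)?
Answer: -18/20315 ≈ -0.00088604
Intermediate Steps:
x = 5 (x = 2 + 3 = 5)
q(C, X) = -13/3 (q(C, X) = -5 + (⅓)*2 = -5 + ⅔ = -13/3)
r = 73/12 (r = -(-13/3 - 4*5)/4 = -(-13/3 - 20)/4 = -¼*(-73/3) = 73/12 ≈ 6.0833)
N = -85/6 (N = (73/12 + 1)*(-2) = (85/12)*(-2) = -85/6 ≈ -14.167)
g(Z) = 2*Z*(54 + Z) (g(Z) = (2*Z)*(54 + Z) = 2*Z*(54 + Z))
1/g(N) = 1/(2*(-85/6)*(54 - 85/6)) = 1/(2*(-85/6)*(239/6)) = 1/(-20315/18) = -18/20315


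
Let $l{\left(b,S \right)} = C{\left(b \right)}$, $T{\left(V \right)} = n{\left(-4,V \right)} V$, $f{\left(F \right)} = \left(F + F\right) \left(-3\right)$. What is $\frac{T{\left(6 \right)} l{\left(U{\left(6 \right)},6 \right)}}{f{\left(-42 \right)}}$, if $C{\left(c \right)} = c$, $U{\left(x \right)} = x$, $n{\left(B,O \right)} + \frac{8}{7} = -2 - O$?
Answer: $- \frac{64}{49} \approx -1.3061$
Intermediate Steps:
$n{\left(B,O \right)} = - \frac{22}{7} - O$ ($n{\left(B,O \right)} = - \frac{8}{7} - \left(2 + O\right) = - \frac{22}{7} - O$)
$f{\left(F \right)} = - 6 F$ ($f{\left(F \right)} = 2 F \left(-3\right) = - 6 F$)
$T{\left(V \right)} = V \left(- \frac{22}{7} - V\right)$ ($T{\left(V \right)} = \left(- \frac{22}{7} - V\right) V = V \left(- \frac{22}{7} - V\right)$)
$l{\left(b,S \right)} = b$
$\frac{T{\left(6 \right)} l{\left(U{\left(6 \right)},6 \right)}}{f{\left(-42 \right)}} = \frac{\left(- \frac{1}{7}\right) 6 \left(22 + 7 \cdot 6\right) 6}{\left(-6\right) \left(-42\right)} = \frac{\left(- \frac{1}{7}\right) 6 \left(22 + 42\right) 6}{252} = \left(- \frac{1}{7}\right) 6 \cdot 64 \cdot 6 \cdot \frac{1}{252} = \left(- \frac{384}{7}\right) 6 \cdot \frac{1}{252} = \left(- \frac{2304}{7}\right) \frac{1}{252} = - \frac{64}{49}$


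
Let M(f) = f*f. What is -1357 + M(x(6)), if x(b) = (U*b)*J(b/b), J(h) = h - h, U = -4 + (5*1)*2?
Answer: -1357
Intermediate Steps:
U = 6 (U = -4 + 5*2 = -4 + 10 = 6)
J(h) = 0
x(b) = 0 (x(b) = (6*b)*0 = 0)
M(f) = f**2
-1357 + M(x(6)) = -1357 + 0**2 = -1357 + 0 = -1357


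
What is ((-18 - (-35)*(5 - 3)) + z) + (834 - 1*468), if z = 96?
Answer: 514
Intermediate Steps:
((-18 - (-35)*(5 - 3)) + z) + (834 - 1*468) = ((-18 - (-35)*(5 - 3)) + 96) + (834 - 1*468) = ((-18 - (-35)*2) + 96) + (834 - 468) = ((-18 - 7*(-10)) + 96) + 366 = ((-18 + 70) + 96) + 366 = (52 + 96) + 366 = 148 + 366 = 514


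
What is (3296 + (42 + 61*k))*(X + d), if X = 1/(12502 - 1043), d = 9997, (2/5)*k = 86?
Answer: 1884783681672/11459 ≈ 1.6448e+8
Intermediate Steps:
k = 215 (k = (5/2)*86 = 215)
X = 1/11459 ≈ 8.7268e-5
(3296 + (42 + 61*k))*(X + d) = (3296 + (42 + 61*215))*(1/11459 + 9997) = (3296 + (42 + 13115))*(114555624/11459) = (3296 + 13157)*(114555624/11459) = 16453*(114555624/11459) = 1884783681672/11459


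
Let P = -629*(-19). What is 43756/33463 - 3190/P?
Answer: 416180986/399916313 ≈ 1.0407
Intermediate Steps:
P = 11951
43756/33463 - 3190/P = 43756/33463 - 3190/11951 = 416180986/399916313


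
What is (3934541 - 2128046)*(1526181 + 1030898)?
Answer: 4619350428105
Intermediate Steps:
(3934541 - 2128046)*(1526181 + 1030898) = 1806495*2557079 = 4619350428105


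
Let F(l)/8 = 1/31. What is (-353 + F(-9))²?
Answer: 119574225/961 ≈ 1.2443e+5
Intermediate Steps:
F(l) = 8/31
(-353 + F(-9))² = (-353 + 8/31)² = (-10935/31)² = 119574225/961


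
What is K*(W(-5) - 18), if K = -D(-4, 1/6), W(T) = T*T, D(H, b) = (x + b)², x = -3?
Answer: -2023/36 ≈ -56.194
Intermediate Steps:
D(H, b) = (-3 + b)²
W(T) = T²
K = -289/36 (K = -(-3 + 1/6)² = -(-3 + ⅙)² = -(-17/6)² = -1*289/36 = -289/36 ≈ -8.0278)
K*(W(-5) - 18) = -289*((-5)² - 18)/36 = -289*(25 - 18)/36 = -289/36*7 = -2023/36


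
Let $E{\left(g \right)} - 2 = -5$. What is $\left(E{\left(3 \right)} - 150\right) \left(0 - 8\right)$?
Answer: $1224$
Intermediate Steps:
$E{\left(g \right)} = -3$ ($E{\left(g \right)} = 2 - 5 = -3$)
$\left(E{\left(3 \right)} - 150\right) \left(0 - 8\right) = \left(-3 - 150\right) \left(0 - 8\right) = - 153 \left(0 - 8\right) = \left(-153\right) \left(-8\right) = 1224$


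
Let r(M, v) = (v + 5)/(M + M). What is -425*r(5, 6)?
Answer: -935/2 ≈ -467.50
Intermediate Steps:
r(M, v) = (5 + v)/(2*M) (r(M, v) = (5 + v)/((2*M)) = (5 + v)*(1/(2*M)) = (5 + v)/(2*M))
-425*r(5, 6) = -425*(5 + 6)/(2*5) = -425*11/(2*5) = -425*11/10 = -935/2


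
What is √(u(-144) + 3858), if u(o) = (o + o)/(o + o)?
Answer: √3859 ≈ 62.121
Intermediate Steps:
u(o) = 1 (u(o) = (2*o)/((2*o)) = (2*o)*(1/(2*o)) = 1)
√(u(-144) + 3858) = √(1 + 3858) = √3859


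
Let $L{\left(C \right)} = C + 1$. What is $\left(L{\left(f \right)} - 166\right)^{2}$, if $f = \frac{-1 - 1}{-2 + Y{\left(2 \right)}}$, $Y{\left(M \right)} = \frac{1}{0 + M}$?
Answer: $\frac{241081}{9} \approx 26787.0$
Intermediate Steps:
$Y{\left(M \right)} = \frac{1}{M}$
$f = \frac{4}{3}$ ($f = \frac{-1 - 1}{-2 + \frac{1}{2}} = - \frac{2}{-2 + \frac{1}{2}} = - \frac{2}{- \frac{3}{2}} = \left(-2\right) \left(- \frac{2}{3}\right) = \frac{4}{3} \approx 1.3333$)
$L{\left(C \right)} = 1 + C$
$\left(L{\left(f \right)} - 166\right)^{2} = \left(\left(1 + \frac{4}{3}\right) - 166\right)^{2} = \left(\frac{7}{3} - 166\right)^{2} = \left(- \frac{491}{3}\right)^{2} = \frac{241081}{9}$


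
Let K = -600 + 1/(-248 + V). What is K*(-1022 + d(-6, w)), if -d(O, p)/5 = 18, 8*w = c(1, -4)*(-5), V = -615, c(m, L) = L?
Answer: 575794712/863 ≈ 6.6720e+5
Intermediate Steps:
w = 5/2 (w = (-4*(-5))/8 = (1/8)*20 = 5/2 ≈ 2.5000)
d(O, p) = -90 (d(O, p) = -5*18 = -90)
K = -517801/863 (K = -600 + 1/(-248 - 615) = -600 + 1/(-863) = -600 - 1/863 = -517801/863 ≈ -600.00)
K*(-1022 + d(-6, w)) = -517801*(-1022 - 90)/863 = -517801/863*(-1112) = 575794712/863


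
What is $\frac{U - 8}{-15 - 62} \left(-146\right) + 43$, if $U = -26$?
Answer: $- \frac{1653}{77} \approx -21.468$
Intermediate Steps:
$\frac{U - 8}{-15 - 62} \left(-146\right) + 43 = \frac{-26 - 8}{-15 - 62} \left(-146\right) + 43 = - \frac{34}{-77} \left(-146\right) + 43 = \left(-34\right) \left(- \frac{1}{77}\right) \left(-146\right) + 43 = \frac{34}{77} \left(-146\right) + 43 = - \frac{4964}{77} + 43 = - \frac{1653}{77}$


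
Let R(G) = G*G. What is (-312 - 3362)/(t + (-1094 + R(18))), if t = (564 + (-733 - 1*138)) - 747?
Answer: 1837/912 ≈ 2.0143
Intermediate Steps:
R(G) = G²
t = -1054 (t = (564 + (-733 - 138)) - 747 = (564 - 871) - 747 = -307 - 747 = -1054)
(-312 - 3362)/(t + (-1094 + R(18))) = (-312 - 3362)/(-1054 + (-1094 + 18²)) = -3674/(-1054 + (-1094 + 324)) = -3674/(-1054 - 770) = -3674/(-1824) = -3674*(-1/1824) = 1837/912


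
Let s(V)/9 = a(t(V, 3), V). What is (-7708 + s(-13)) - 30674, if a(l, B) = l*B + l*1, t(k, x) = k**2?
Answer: -56634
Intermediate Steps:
a(l, B) = l + B*l (a(l, B) = B*l + l = l + B*l)
s(V) = 9*V**2*(1 + V) (s(V) = 9*(V**2*(1 + V)) = 9*V**2*(1 + V))
(-7708 + s(-13)) - 30674 = (-7708 + 9*(-13)**2*(1 - 13)) - 30674 = (-7708 + 9*169*(-12)) - 30674 = (-7708 - 18252) - 30674 = -25960 - 30674 = -56634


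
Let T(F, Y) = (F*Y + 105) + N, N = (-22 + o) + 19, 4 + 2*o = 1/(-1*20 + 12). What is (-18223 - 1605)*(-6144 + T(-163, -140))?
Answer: -1330533155/4 ≈ -3.3263e+8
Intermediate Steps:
o = -33/16 (o = -2 + 1/(2*(-1*20 + 12)) = -2 + 1/(2*(-20 + 12)) = -2 + (½)/(-8) = -2 + (½)*(-⅛) = -2 - 1/16 = -33/16 ≈ -2.0625)
N = -81/16 (N = (-22 - 33/16) + 19 = -385/16 + 19 = -81/16 ≈ -5.0625)
T(F, Y) = 1599/16 + F*Y (T(F, Y) = (F*Y + 105) - 81/16 = (105 + F*Y) - 81/16 = 1599/16 + F*Y)
(-18223 - 1605)*(-6144 + T(-163, -140)) = (-18223 - 1605)*(-6144 + (1599/16 - 163*(-140))) = -19828*(-6144 + (1599/16 + 22820)) = -19828*(-6144 + 366719/16) = -19828*268415/16 = -1330533155/4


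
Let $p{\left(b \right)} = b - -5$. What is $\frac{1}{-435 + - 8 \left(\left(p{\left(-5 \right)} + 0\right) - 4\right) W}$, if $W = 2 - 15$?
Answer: $- \frac{1}{851} \approx -0.0011751$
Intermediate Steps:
$W = -13$ ($W = 2 - 15 = -13$)
$p{\left(b \right)} = 5 + b$ ($p{\left(b \right)} = b + 5 = 5 + b$)
$\frac{1}{-435 + - 8 \left(\left(p{\left(-5 \right)} + 0\right) - 4\right) W} = \frac{1}{-435 + - 8 \left(\left(\left(5 - 5\right) + 0\right) - 4\right) \left(-13\right)} = \frac{1}{-435 + - 8 \left(\left(0 + 0\right) - 4\right) \left(-13\right)} = \frac{1}{-435 + - 8 \left(0 - 4\right) \left(-13\right)} = \frac{1}{-435 + \left(-8\right) \left(-4\right) \left(-13\right)} = \frac{1}{-435 + 32 \left(-13\right)} = \frac{1}{-435 - 416} = \frac{1}{-851} = - \frac{1}{851}$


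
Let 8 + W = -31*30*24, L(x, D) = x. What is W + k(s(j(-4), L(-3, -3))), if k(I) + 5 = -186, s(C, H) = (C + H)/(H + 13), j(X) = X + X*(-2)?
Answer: -22519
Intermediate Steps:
j(X) = -X (j(X) = X - 2*X = -X)
W = -22328 (W = -8 - 31*30*24 = -8 - 930*24 = -8 - 22320 = -22328)
s(C, H) = (C + H)/(13 + H)
k(I) = -191 (k(I) = -5 - 186 = -191)
W + k(s(j(-4), L(-3, -3))) = -22328 - 191 = -22519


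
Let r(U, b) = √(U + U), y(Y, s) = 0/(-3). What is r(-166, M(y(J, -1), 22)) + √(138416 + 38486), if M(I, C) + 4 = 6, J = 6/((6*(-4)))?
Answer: 11*√1462 + 2*I*√83 ≈ 420.6 + 18.221*I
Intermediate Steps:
J = -¼ (J = 6/(-24) = 6*(-1/24) = -¼ ≈ -0.25000)
y(Y, s) = 0 (y(Y, s) = 0*(-⅓) = 0)
M(I, C) = 2 (M(I, C) = -4 + 6 = 2)
r(U, b) = √2*√U (r(U, b) = √(2*U) = √2*√U)
r(-166, M(y(J, -1), 22)) + √(138416 + 38486) = √2*√(-166) + √(138416 + 38486) = √2*(I*√166) + √176902 = 2*I*√83 + 11*√1462 = 11*√1462 + 2*I*√83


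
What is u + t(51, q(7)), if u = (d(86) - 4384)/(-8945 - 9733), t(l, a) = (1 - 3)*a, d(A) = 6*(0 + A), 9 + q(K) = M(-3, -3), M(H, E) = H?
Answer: 226070/9339 ≈ 24.207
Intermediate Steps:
q(K) = -12 (q(K) = -9 - 3 = -12)
d(A) = 6*A
t(l, a) = -2*a
u = 1934/9339 (u = (6*86 - 4384)/(-8945 - 9733) = (516 - 4384)/(-18678) = -3868*(-1/18678) = 1934/9339 ≈ 0.20709)
u + t(51, q(7)) = 1934/9339 - 2*(-12) = 1934/9339 + 24 = 226070/9339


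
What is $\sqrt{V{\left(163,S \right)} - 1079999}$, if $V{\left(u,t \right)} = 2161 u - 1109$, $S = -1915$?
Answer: $3 i \sqrt{80985} \approx 853.74 i$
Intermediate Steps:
$V{\left(u,t \right)} = -1109 + 2161 u$
$\sqrt{V{\left(163,S \right)} - 1079999} = \sqrt{\left(-1109 + 2161 \cdot 163\right) - 1079999} = \sqrt{\left(-1109 + 352243\right) - 1079999} = \sqrt{351134 - 1079999} = \sqrt{-728865} = 3 i \sqrt{80985}$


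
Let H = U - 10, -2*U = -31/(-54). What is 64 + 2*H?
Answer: 2345/54 ≈ 43.426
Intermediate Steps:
U = -31/108 (U = -(-31)/(2*(-54)) = -(-31)*(-1)/(2*54) = -1/2*31/54 = -31/108 ≈ -0.28704)
H = -1111/108 (H = -31/108 - 10 = -1111/108 ≈ -10.287)
64 + 2*H = 64 + 2*(-1111/108) = 64 - 1111/54 = 2345/54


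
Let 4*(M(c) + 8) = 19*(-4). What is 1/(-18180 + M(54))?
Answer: -1/18207 ≈ -5.4924e-5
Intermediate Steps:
M(c) = -27 (M(c) = -8 + (19*(-4))/4 = -8 + (1/4)*(-76) = -8 - 19 = -27)
1/(-18180 + M(54)) = 1/(-18180 - 27) = 1/(-18207) = -1/18207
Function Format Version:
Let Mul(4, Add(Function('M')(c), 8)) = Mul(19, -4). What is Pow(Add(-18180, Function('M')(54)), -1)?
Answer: Rational(-1, 18207) ≈ -5.4924e-5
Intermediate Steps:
Function('M')(c) = -27 (Function('M')(c) = Add(-8, Mul(Rational(1, 4), Mul(19, -4))) = Add(-8, Mul(Rational(1, 4), -76)) = Add(-8, -19) = -27)
Pow(Add(-18180, Function('M')(54)), -1) = Pow(Add(-18180, -27), -1) = Pow(-18207, -1) = Rational(-1, 18207)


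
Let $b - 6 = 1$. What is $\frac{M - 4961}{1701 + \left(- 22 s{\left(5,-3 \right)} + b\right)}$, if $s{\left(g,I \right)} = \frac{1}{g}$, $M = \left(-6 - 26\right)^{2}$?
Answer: $- \frac{19685}{8518} \approx -2.311$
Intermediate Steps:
$b = 7$ ($b = 6 + 1 = 7$)
$M = 1024$ ($M = \left(-32\right)^{2} = 1024$)
$\frac{M - 4961}{1701 + \left(- 22 s{\left(5,-3 \right)} + b\right)} = \frac{1024 - 4961}{1701 + \left(- \frac{22}{5} + 7\right)} = - \frac{3937}{1701 + \left(\left(-22\right) \frac{1}{5} + 7\right)} = - \frac{3937}{1701 + \left(- \frac{22}{5} + 7\right)} = - \frac{3937}{1701 + \frac{13}{5}} = - \frac{3937}{\frac{8518}{5}} = \left(-3937\right) \frac{5}{8518} = - \frac{19685}{8518}$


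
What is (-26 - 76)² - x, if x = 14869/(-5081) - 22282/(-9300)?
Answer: 245824200029/23626650 ≈ 10405.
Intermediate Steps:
x = -12533429/23626650 (x = 14869*(-1/5081) - 22282*(-1/9300) = -14869/5081 + 11141/4650 = -12533429/23626650 ≈ -0.53048)
(-26 - 76)² - x = (-26 - 76)² - 1*(-12533429/23626650) = (-102)² + 12533429/23626650 = 10404 + 12533429/23626650 = 245824200029/23626650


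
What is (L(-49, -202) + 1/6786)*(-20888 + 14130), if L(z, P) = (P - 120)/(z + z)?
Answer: -527411215/23751 ≈ -22206.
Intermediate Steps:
L(z, P) = (-120 + P)/(2*z) (L(z, P) = (-120 + P)/((2*z)) = (-120 + P)*(1/(2*z)) = (-120 + P)/(2*z))
(L(-49, -202) + 1/6786)*(-20888 + 14130) = ((½)*(-120 - 202)/(-49) + 1/6786)*(-20888 + 14130) = ((½)*(-1/49)*(-322) + 1/6786)*(-6758) = (23/7 + 1/6786)*(-6758) = (156085/47502)*(-6758) = -527411215/23751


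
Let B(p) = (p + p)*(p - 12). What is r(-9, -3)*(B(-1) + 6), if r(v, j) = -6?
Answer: -192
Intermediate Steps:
B(p) = 2*p*(-12 + p) (B(p) = (2*p)*(-12 + p) = 2*p*(-12 + p))
r(-9, -3)*(B(-1) + 6) = -6*(2*(-1)*(-12 - 1) + 6) = -6*(2*(-1)*(-13) + 6) = -6*(26 + 6) = -6*32 = -192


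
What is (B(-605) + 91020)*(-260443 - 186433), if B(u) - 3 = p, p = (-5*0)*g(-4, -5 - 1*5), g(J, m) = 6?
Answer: -40675994148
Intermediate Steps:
p = 0 (p = -5*0*6 = 0*6 = 0)
B(u) = 3 (B(u) = 3 + 0 = 3)
(B(-605) + 91020)*(-260443 - 186433) = (3 + 91020)*(-260443 - 186433) = 91023*(-446876) = -40675994148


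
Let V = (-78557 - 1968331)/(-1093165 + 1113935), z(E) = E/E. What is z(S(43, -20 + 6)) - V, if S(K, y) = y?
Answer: 1033829/10385 ≈ 99.550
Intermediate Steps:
z(E) = 1
V = -1023444/10385 (V = -2046888/20770 = -2046888*1/20770 = -1023444/10385 ≈ -98.550)
z(S(43, -20 + 6)) - V = 1 - 1*(-1023444/10385) = 1 + 1023444/10385 = 1033829/10385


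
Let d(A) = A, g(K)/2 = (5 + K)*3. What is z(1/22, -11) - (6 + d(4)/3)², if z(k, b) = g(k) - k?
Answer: -4663/198 ≈ -23.551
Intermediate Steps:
g(K) = 30 + 6*K (g(K) = 2*((5 + K)*3) = 2*(15 + 3*K) = 30 + 6*K)
z(k, b) = 30 + 5*k (z(k, b) = (30 + 6*k) - k = 30 + 5*k)
z(1/22, -11) - (6 + d(4)/3)² = (30 + 5/22) - (6 + 4/3)² = 665/22 - (22/3)² = 665/22 - 1*484/9 = 665/22 - 484/9 = -4663/198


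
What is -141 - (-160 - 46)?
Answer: 65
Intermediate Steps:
-141 - (-160 - 46) = -141 - 1*(-206) = -141 + 206 = 65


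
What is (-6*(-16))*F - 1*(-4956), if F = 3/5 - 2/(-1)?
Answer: 26028/5 ≈ 5205.6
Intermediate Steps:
F = 13/5 (F = 3*(⅕) - 2*(-1) = ⅗ + 2 = 13/5 ≈ 2.6000)
(-6*(-16))*F - 1*(-4956) = -6*(-16)*(13/5) - 1*(-4956) = 96*(13/5) + 4956 = 1248/5 + 4956 = 26028/5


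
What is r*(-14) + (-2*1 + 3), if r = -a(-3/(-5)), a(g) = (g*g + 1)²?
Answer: 16809/625 ≈ 26.894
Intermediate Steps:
a(g) = (1 + g²)² (a(g) = (g² + 1)² = (1 + g²)²)
r = -1156/625 (r = -(1 + (-3/(-5))²)² = -(1 + (-3*(-⅕))²)² = -(1 + (⅗)²)² = -(1 + 9/25)² = -(34/25)² = -1*1156/625 = -1156/625 ≈ -1.8496)
r*(-14) + (-2*1 + 3) = -1156/625*(-14) + (-2*1 + 3) = 16184/625 + (-2 + 3) = 16184/625 + 1 = 16809/625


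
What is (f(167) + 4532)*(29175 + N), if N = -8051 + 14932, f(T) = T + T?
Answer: 175448496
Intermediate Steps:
f(T) = 2*T
N = 6881
(f(167) + 4532)*(29175 + N) = (2*167 + 4532)*(29175 + 6881) = (334 + 4532)*36056 = 4866*36056 = 175448496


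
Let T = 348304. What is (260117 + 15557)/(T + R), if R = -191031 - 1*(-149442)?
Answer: 275674/306715 ≈ 0.89880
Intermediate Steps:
R = -41589 (R = -191031 + 149442 = -41589)
(260117 + 15557)/(T + R) = (260117 + 15557)/(348304 - 41589) = 275674/306715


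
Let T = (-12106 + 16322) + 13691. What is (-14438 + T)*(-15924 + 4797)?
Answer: -38599563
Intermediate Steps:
T = 17907 (T = 4216 + 13691 = 17907)
(-14438 + T)*(-15924 + 4797) = (-14438 + 17907)*(-15924 + 4797) = 3469*(-11127) = -38599563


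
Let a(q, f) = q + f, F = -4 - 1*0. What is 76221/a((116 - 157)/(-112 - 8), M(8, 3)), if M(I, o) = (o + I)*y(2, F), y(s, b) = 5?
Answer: 9146520/6641 ≈ 1377.3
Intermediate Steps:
F = -4 (F = -4 + 0 = -4)
M(I, o) = 5*I + 5*o (M(I, o) = (o + I)*5 = (I + o)*5 = 5*I + 5*o)
a(q, f) = f + q
76221/a((116 - 157)/(-112 - 8), M(8, 3)) = 76221/((5*8 + 5*3) + (116 - 157)/(-112 - 8)) = 76221/((40 + 15) - 41/(-120)) = 76221/(55 - 41*(-1/120)) = 76221/(55 + 41/120) = 76221/(6641/120) = 76221*(120/6641) = 9146520/6641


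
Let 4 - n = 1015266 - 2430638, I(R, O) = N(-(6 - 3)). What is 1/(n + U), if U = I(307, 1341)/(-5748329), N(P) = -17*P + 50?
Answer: 5748329/8136046906603 ≈ 7.0653e-7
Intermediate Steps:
N(P) = 50 - 17*P
I(R, O) = 101 (I(R, O) = 50 - (-17)*(6 - 3) = 50 - (-17)*3 = 50 - 17*(-3) = 50 + 51 = 101)
U = -101/5748329 (U = 101/(-5748329) = 101*(-1/5748329) = -101/5748329 ≈ -1.7570e-5)
n = 1415376 (n = 4 - (1015266 - 2430638) = 4 - 1*(-1415372) = 4 + 1415372 = 1415376)
1/(n + U) = 1/(1415376 - 101/5748329) = 1/(8136046906603/5748329) = 5748329/8136046906603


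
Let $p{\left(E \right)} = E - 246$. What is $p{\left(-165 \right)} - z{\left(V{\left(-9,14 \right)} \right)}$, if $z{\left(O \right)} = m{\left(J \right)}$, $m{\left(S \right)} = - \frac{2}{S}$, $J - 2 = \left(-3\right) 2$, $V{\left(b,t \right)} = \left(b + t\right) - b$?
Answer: $- \frac{823}{2} \approx -411.5$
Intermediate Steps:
$V{\left(b,t \right)} = t$
$J = -4$ ($J = 2 - 6 = -4$)
$z{\left(O \right)} = \frac{1}{2}$ ($z{\left(O \right)} = - \frac{2}{-4} = \left(-2\right) \left(- \frac{1}{4}\right) = \frac{1}{2}$)
$p{\left(E \right)} = -246 + E$ ($p{\left(E \right)} = E - 246 = -246 + E$)
$p{\left(-165 \right)} - z{\left(V{\left(-9,14 \right)} \right)} = \left(-246 - 165\right) - \frac{1}{2} = -411 - \frac{1}{2} = - \frac{823}{2}$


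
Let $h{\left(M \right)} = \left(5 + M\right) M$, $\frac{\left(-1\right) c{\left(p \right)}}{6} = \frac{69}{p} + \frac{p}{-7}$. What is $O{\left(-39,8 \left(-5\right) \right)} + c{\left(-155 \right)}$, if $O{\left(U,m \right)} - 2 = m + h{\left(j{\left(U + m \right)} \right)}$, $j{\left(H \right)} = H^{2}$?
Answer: $\frac{42294512828}{1085} \approx 3.8981 \cdot 10^{7}$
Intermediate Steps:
$c{\left(p \right)} = - \frac{414}{p} + \frac{6 p}{7}$ ($c{\left(p \right)} = - 6 \left(\frac{69}{p} + \frac{p}{-7}\right) = - 6 \left(\frac{69}{p} + p \left(- \frac{1}{7}\right)\right) = - 6 \left(\frac{69}{p} - \frac{p}{7}\right) = - \frac{414}{p} + \frac{6 p}{7}$)
$h{\left(M \right)} = M \left(5 + M\right)$
$O{\left(U,m \right)} = 2 + m + \left(U + m\right)^{2} \left(5 + \left(U + m\right)^{2}\right)$ ($O{\left(U,m \right)} = 2 + \left(m + \left(U + m\right)^{2} \left(5 + \left(U + m\right)^{2}\right)\right) = 2 + m + \left(U + m\right)^{2} \left(5 + \left(U + m\right)^{2}\right)$)
$O{\left(-39,8 \left(-5\right) \right)} + c{\left(-155 \right)} = \left(2 + 8 \left(-5\right) + \left(-39 + 8 \left(-5\right)\right)^{2} \left(5 + \left(-39 + 8 \left(-5\right)\right)^{2}\right)\right) + \left(- \frac{414}{-155} + \frac{6}{7} \left(-155\right)\right) = \left(2 - 40 + \left(-39 - 40\right)^{2} \left(5 + \left(-39 - 40\right)^{2}\right)\right) - \frac{141252}{1085} = \left(2 - 40 + \left(-79\right)^{2} \left(5 + \left(-79\right)^{2}\right)\right) + \left(\frac{414}{155} - \frac{930}{7}\right) = \left(2 - 40 + 6241 \left(5 + 6241\right)\right) - \frac{141252}{1085} = \left(2 - 40 + 6241 \cdot 6246\right) - \frac{141252}{1085} = \left(2 - 40 + 38981286\right) - \frac{141252}{1085} = 38981248 - \frac{141252}{1085} = \frac{42294512828}{1085}$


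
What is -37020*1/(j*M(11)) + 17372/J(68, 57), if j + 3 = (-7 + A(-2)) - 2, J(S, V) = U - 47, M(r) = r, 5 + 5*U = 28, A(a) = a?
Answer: -691025/4081 ≈ -169.33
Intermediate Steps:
U = 23/5 (U = -1 + (⅕)*28 = -1 + 28/5 = 23/5 ≈ 4.6000)
J(S, V) = -212/5 (J(S, V) = 23/5 - 47 = -212/5)
j = -14 (j = -3 + ((-7 - 2) - 2) = -3 + (-9 - 2) = -3 - 11 = -14)
-37020*1/(j*M(11)) + 17372/J(68, 57) = -37020/((-14*11)) + 17372/(-212/5) = -37020/(-154) + 17372*(-5/212) = -37020*(-1/154) - 21715/53 = 18510/77 - 21715/53 = -691025/4081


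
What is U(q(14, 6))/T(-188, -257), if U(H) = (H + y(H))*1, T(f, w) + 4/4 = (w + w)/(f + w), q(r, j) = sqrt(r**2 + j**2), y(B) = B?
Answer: 1780*sqrt(58)/69 ≈ 196.46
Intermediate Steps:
q(r, j) = sqrt(j**2 + r**2)
T(f, w) = -1 + 2*w/(f + w) (T(f, w) = -1 + (w + w)/(f + w) = -1 + (2*w)/(f + w) = -1 + 2*w/(f + w))
U(H) = 2*H (U(H) = (H + H)*1 = (2*H)*1 = 2*H)
U(q(14, 6))/T(-188, -257) = (2*sqrt(6**2 + 14**2))/(((-257 - 1*(-188))/(-188 - 257))) = (2*sqrt(36 + 196))/(((-257 + 188)/(-445))) = (2*sqrt(232))/((-1/445*(-69))) = (2*(2*sqrt(58)))/(69/445) = (4*sqrt(58))*(445/69) = 1780*sqrt(58)/69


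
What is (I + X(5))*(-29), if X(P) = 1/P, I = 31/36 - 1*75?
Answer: 385961/180 ≈ 2144.2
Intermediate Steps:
I = -2669/36 (I = 31*(1/36) - 75 = 31/36 - 75 = -2669/36 ≈ -74.139)
(I + X(5))*(-29) = (-2669/36 + 1/5)*(-29) = (-2669/36 + ⅕)*(-29) = -13309/180*(-29) = 385961/180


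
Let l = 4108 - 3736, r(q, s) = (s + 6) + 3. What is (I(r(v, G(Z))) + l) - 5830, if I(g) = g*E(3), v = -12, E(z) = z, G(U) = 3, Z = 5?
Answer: -5422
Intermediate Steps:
r(q, s) = 9 + s (r(q, s) = (6 + s) + 3 = 9 + s)
I(g) = 3*g (I(g) = g*3 = 3*g)
l = 372
(I(r(v, G(Z))) + l) - 5830 = (3*(9 + 3) + 372) - 5830 = (3*12 + 372) - 5830 = (36 + 372) - 5830 = 408 - 5830 = -5422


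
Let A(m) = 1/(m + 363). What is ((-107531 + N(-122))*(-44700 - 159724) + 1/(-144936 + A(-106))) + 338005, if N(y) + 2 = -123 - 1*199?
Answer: 821274249296377018/37248551 ≈ 2.2048e+10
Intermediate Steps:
N(y) = -324 (N(y) = -2 + (-123 - 1*199) = -2 + (-123 - 199) = -2 - 322 = -324)
A(m) = 1/(363 + m)
((-107531 + N(-122))*(-44700 - 159724) + 1/(-144936 + A(-106))) + 338005 = ((-107531 - 324)*(-44700 - 159724) + 1/(-144936 + 1/(363 - 106))) + 338005 = (-107855*(-204424) + 1/(-144936 + 1/257)) + 338005 = (22048150520 + 1/(-144936 + 1/257)) + 338005 = (22048150520 + 1/(-37248551/257)) + 338005 = (22048150520 - 257/37248551) + 338005 = 821261659099896263/37248551 + 338005 = 821274249296377018/37248551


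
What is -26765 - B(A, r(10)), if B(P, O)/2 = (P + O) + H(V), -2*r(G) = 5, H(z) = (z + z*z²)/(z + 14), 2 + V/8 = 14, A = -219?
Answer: -2332542/55 ≈ -42410.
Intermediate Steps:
V = 96 (V = -16 + 8*14 = -16 + 112 = 96)
H(z) = (z + z³)/(14 + z)
r(G) = -5/2 (r(G) = -½*5 = -5/2)
B(P, O) = 884832/55 + 2*O + 2*P (B(P, O) = 2*((P + O) + (96 + 96³)/(14 + 96)) = 2*((O + P) + (96 + 884736)/110) = 2*((O + P) + (1/110)*884832) = 2*((O + P) + 442416/55) = 2*(442416/55 + O + P) = 884832/55 + 2*O + 2*P)
-26765 - B(A, r(10)) = -26765 - (884832/55 + 2*(-5/2) + 2*(-219)) = -26765 - (884832/55 - 5 - 438) = -26765 - 1*860467/55 = -26765 - 860467/55 = -2332542/55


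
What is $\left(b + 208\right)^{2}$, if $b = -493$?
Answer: $81225$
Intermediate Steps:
$\left(b + 208\right)^{2} = \left(-493 + 208\right)^{2} = \left(-285\right)^{2} = 81225$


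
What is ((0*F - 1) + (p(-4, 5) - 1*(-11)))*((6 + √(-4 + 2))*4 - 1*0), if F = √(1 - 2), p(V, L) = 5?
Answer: 360 + 60*I*√2 ≈ 360.0 + 84.853*I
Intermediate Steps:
F = I (F = √(-1) = I ≈ 1.0*I)
((0*F - 1) + (p(-4, 5) - 1*(-11)))*((6 + √(-4 + 2))*4 - 1*0) = ((0*I - 1) + (5 - 1*(-11)))*((6 + √(-4 + 2))*4 - 1*0) = ((0 - 1) + (5 + 11))*((6 + √(-2))*4 + 0) = (-1 + 16)*((6 + I*√2)*4 + 0) = 15*((24 + 4*I*√2) + 0) = 15*(24 + 4*I*√2) = 360 + 60*I*√2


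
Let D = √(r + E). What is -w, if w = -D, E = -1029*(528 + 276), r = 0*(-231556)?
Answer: 42*I*√469 ≈ 909.57*I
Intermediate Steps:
r = 0
E = -827316 (E = -1029*804 = -827316)
D = 42*I*√469 (D = √(0 - 827316) = √(-827316) = 42*I*√469 ≈ 909.57*I)
w = -42*I*√469 ≈ -909.57*I
-w = -(-42)*I*√469 = 42*I*√469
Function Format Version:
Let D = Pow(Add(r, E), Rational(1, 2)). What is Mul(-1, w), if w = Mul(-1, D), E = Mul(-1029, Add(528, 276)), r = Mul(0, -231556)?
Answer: Mul(42, I, Pow(469, Rational(1, 2))) ≈ Mul(909.57, I)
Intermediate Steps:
r = 0
E = -827316 (E = Mul(-1029, 804) = -827316)
D = Mul(42, I, Pow(469, Rational(1, 2))) (D = Pow(Add(0, -827316), Rational(1, 2)) = Pow(-827316, Rational(1, 2)) = Mul(42, I, Pow(469, Rational(1, 2))) ≈ Mul(909.57, I))
w = Mul(-42, I, Pow(469, Rational(1, 2))) (w = Mul(-1, Mul(42, I, Pow(469, Rational(1, 2)))) = Mul(-42, I, Pow(469, Rational(1, 2))) ≈ Mul(-909.57, I))
Mul(-1, w) = Mul(-1, Mul(-42, I, Pow(469, Rational(1, 2)))) = Mul(42, I, Pow(469, Rational(1, 2)))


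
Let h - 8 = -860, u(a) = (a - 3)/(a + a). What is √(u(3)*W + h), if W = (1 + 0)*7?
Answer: 2*I*√213 ≈ 29.189*I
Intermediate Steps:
u(a) = (-3 + a)/(2*a) (u(a) = (-3 + a)/((2*a)) = (-3 + a)*(1/(2*a)) = (-3 + a)/(2*a))
h = -852 (h = 8 - 860 = -852)
W = 7 (W = 1*7 = 7)
√(u(3)*W + h) = √(((½)*(-3 + 3)/3)*7 - 852) = √(((½)*(⅓)*0)*7 - 852) = √(0*7 - 852) = √(0 - 852) = √(-852) = 2*I*√213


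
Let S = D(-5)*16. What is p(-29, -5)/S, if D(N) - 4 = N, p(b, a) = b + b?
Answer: 29/8 ≈ 3.6250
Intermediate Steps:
p(b, a) = 2*b
D(N) = 4 + N
S = -16 (S = (4 - 5)*16 = -1*16 = -16)
p(-29, -5)/S = (2*(-29))/(-16) = -58*(-1/16) = 29/8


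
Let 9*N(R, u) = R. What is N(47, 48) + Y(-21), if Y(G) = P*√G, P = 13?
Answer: 47/9 + 13*I*√21 ≈ 5.2222 + 59.573*I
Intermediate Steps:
N(R, u) = R/9
Y(G) = 13*√G
N(47, 48) + Y(-21) = (⅑)*47 + 13*√(-21) = 47/9 + 13*(I*√21) = 47/9 + 13*I*√21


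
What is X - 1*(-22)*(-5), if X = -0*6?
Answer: -110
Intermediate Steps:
X = 0 (X = -2*0 = 0)
X - 1*(-22)*(-5) = 0 - 1*(-22)*(-5) = 0 + 22*(-5) = 0 - 110 = -110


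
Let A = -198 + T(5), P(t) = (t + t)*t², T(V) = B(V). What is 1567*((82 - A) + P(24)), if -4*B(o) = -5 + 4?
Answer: 175051137/4 ≈ 4.3763e+7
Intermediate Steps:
B(o) = ¼ (B(o) = -(-5 + 4)/4 = -¼*(-1) = ¼)
T(V) = ¼
P(t) = 2*t³ (P(t) = (2*t)*t² = 2*t³)
A = -791/4 (A = -198 + ¼ = -791/4 ≈ -197.75)
1567*((82 - A) + P(24)) = 1567*((82 - 1*(-791/4)) + 2*24³) = 1567*((82 + 791/4) + 2*13824) = 1567*(1119/4 + 27648) = 1567*(111711/4) = 175051137/4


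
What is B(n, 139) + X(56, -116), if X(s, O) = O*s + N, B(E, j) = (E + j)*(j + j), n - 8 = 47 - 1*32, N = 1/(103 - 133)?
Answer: 1156199/30 ≈ 38540.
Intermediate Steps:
N = -1/30 (N = 1/(-30) = -1/30 ≈ -0.033333)
n = 23 (n = 8 + (47 - 1*32) = 8 + (47 - 32) = 8 + 15 = 23)
B(E, j) = 2*j*(E + j) (B(E, j) = (E + j)*(2*j) = 2*j*(E + j))
X(s, O) = -1/30 + O*s (X(s, O) = O*s - 1/30 = -1/30 + O*s)
B(n, 139) + X(56, -116) = 2*139*(23 + 139) + (-1/30 - 116*56) = 2*139*162 + (-1/30 - 6496) = 45036 - 194881/30 = 1156199/30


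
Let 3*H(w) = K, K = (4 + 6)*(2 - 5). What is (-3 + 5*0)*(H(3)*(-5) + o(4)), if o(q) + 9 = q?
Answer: -135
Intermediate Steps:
K = -30 (K = 10*(-3) = -30)
H(w) = -10 (H(w) = (⅓)*(-30) = -10)
o(q) = -9 + q
(-3 + 5*0)*(H(3)*(-5) + o(4)) = (-3 + 5*0)*(-10*(-5) + (-9 + 4)) = (-3 + 0)*(50 - 5) = -3*45 = -135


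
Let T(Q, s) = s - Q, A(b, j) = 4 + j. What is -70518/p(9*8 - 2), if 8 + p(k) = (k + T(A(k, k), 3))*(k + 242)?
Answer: 35259/160 ≈ 220.37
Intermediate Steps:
p(k) = -250 - k (p(k) = -8 + (k + (3 - (4 + k)))*(k + 242) = -8 + (k + (3 + (-4 - k)))*(242 + k) = -8 + (k + (-1 - k))*(242 + k) = -8 - (242 + k) = -8 + (-242 - k) = -250 - k)
-70518/p(9*8 - 2) = -70518/(-250 - (9*8 - 2)) = -70518/(-250 - (72 - 2)) = -70518/(-250 - 1*70) = -70518/(-250 - 70) = -70518/(-320) = -70518*(-1/320) = 35259/160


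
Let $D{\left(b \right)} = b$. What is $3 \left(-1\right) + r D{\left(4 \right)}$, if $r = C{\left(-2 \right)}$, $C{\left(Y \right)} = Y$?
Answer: $-11$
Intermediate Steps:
$r = -2$
$3 \left(-1\right) + r D{\left(4 \right)} = 3 \left(-1\right) - 8 = -3 - 8 = -11$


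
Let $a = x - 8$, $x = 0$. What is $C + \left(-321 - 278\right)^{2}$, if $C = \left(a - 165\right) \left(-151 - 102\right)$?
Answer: $402570$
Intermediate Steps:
$a = -8$ ($a = 0 - 8 = -8$)
$C = 43769$ ($C = \left(-8 - 165\right) \left(-151 - 102\right) = - 173 \left(-151 - 102\right) = \left(-173\right) \left(-253\right) = 43769$)
$C + \left(-321 - 278\right)^{2} = 43769 + \left(-321 - 278\right)^{2} = 43769 + \left(-599\right)^{2} = 43769 + 358801 = 402570$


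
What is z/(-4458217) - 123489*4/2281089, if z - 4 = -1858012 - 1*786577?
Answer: 1276790238871/3389863252771 ≈ 0.37665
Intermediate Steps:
z = -2644585 (z = 4 + (-1858012 - 1*786577) = 4 + (-1858012 - 786577) = 4 - 2644589 = -2644585)
z/(-4458217) - 123489*4/2281089 = -2644585/(-4458217) - 123489*4/2281089 = -2644585*(-1/4458217) - 493956*1/2281089 = 2644585/4458217 - 164652/760363 = 1276790238871/3389863252771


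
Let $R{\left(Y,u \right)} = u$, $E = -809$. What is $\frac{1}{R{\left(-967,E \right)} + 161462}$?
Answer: $\frac{1}{160653} \approx 6.2246 \cdot 10^{-6}$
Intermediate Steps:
$\frac{1}{R{\left(-967,E \right)} + 161462} = \frac{1}{-809 + 161462} = \frac{1}{160653}$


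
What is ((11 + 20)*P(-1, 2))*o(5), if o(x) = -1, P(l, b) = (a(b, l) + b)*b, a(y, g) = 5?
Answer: -434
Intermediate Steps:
P(l, b) = b*(5 + b) (P(l, b) = (5 + b)*b = b*(5 + b))
((11 + 20)*P(-1, 2))*o(5) = ((11 + 20)*(2*(5 + 2)))*(-1) = (31*(2*7))*(-1) = (31*14)*(-1) = 434*(-1) = -434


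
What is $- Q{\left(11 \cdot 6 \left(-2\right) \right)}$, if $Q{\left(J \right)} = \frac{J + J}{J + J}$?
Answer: $-1$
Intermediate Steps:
$Q{\left(J \right)} = 1$ ($Q{\left(J \right)} = \frac{2 J}{2 J} = 2 J \frac{1}{2 J} = 1$)
$- Q{\left(11 \cdot 6 \left(-2\right) \right)} = \left(-1\right) 1 = -1$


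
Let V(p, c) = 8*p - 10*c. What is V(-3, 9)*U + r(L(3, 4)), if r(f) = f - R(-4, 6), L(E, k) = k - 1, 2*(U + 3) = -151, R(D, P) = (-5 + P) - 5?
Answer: 8956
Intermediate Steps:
R(D, P) = -10 + P
U = -157/2 (U = -3 + (1/2)*(-151) = -3 - 151/2 = -157/2 ≈ -78.500)
L(E, k) = -1 + k
V(p, c) = -10*c + 8*p
r(f) = 4 + f (r(f) = f - (-10 + 6) = f - 1*(-4) = f + 4 = 4 + f)
V(-3, 9)*U + r(L(3, 4)) = (-10*9 + 8*(-3))*(-157/2) + (4 + (-1 + 4)) = (-90 - 24)*(-157/2) + (4 + 3) = -114*(-157/2) + 7 = 8949 + 7 = 8956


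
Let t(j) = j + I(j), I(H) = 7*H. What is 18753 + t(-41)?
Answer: 18425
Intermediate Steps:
t(j) = 8*j (t(j) = j + 7*j = 8*j)
18753 + t(-41) = 18753 + 8*(-41) = 18753 - 328 = 18425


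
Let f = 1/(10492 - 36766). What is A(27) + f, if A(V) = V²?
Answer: 19153745/26274 ≈ 729.00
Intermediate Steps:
f = -1/26274 (f = 1/(-26274) = -1/26274 ≈ -3.8060e-5)
A(27) + f = 27² - 1/26274 = 729 - 1/26274 = 19153745/26274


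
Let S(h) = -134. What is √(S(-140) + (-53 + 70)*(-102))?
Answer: 2*I*√467 ≈ 43.22*I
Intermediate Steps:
√(S(-140) + (-53 + 70)*(-102)) = √(-134 + (-53 + 70)*(-102)) = √(-134 + 17*(-102)) = √(-134 - 1734) = √(-1868) = 2*I*√467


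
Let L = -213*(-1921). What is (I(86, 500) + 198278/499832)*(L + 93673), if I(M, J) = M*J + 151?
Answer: 2711402065149465/124958 ≈ 2.1699e+10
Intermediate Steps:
I(M, J) = 151 + J*M (I(M, J) = J*M + 151 = 151 + J*M)
L = 409173
(I(86, 500) + 198278/499832)*(L + 93673) = ((151 + 500*86) + 198278/499832)*(409173 + 93673) = ((151 + 43000) + 198278*(1/499832))*502846 = (43151 + 99139/249916)*502846 = (10784224455/249916)*502846 = 2711402065149465/124958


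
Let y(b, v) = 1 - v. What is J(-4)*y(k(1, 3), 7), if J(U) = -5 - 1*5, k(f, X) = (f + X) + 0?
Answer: 60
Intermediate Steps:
k(f, X) = X + f (k(f, X) = (X + f) + 0 = X + f)
J(U) = -10 (J(U) = -5 - 5 = -10)
J(-4)*y(k(1, 3), 7) = -10*(1 - 1*7) = -10*(1 - 7) = -10*(-6) = 60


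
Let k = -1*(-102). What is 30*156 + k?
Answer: 4782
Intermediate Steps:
k = 102
30*156 + k = 30*156 + 102 = 4680 + 102 = 4782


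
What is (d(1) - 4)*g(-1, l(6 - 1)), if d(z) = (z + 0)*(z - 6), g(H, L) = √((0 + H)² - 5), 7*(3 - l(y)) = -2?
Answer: -18*I ≈ -18.0*I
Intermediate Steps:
l(y) = 23/7 (l(y) = 3 - ⅐*(-2) = 3 + 2/7 = 23/7)
g(H, L) = √(-5 + H²) (g(H, L) = √(H² - 5) = √(-5 + H²))
d(z) = z*(-6 + z)
(d(1) - 4)*g(-1, l(6 - 1)) = (1*(-6 + 1) - 4)*√(-5 + (-1)²) = (1*(-5) - 4)*√(-5 + 1) = (-5 - 4)*√(-4) = -18*I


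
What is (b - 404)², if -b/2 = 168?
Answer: 547600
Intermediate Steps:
b = -336 (b = -2*168 = -336)
(b - 404)² = (-336 - 404)² = (-740)² = 547600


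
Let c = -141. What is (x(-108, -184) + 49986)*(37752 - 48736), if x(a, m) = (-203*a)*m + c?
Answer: 43762134264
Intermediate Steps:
x(a, m) = -141 - 203*a*m (x(a, m) = (-203*a)*m - 141 = -203*a*m - 141 = -141 - 203*a*m)
(x(-108, -184) + 49986)*(37752 - 48736) = ((-141 - 203*(-108)*(-184)) + 49986)*(37752 - 48736) = ((-141 - 4034016) + 49986)*(-10984) = (-4034157 + 49986)*(-10984) = -3984171*(-10984) = 43762134264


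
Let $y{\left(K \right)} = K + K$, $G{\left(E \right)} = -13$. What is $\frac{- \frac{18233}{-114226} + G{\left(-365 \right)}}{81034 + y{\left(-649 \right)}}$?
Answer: $- \frac{1466705}{9107924336} \approx -0.00016104$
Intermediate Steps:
$y{\left(K \right)} = 2 K$
$\frac{- \frac{18233}{-114226} + G{\left(-365 \right)}}{81034 + y{\left(-649 \right)}} = \frac{- \frac{18233}{-114226} - 13}{81034 + 2 \left(-649\right)} = \frac{\left(-18233\right) \left(- \frac{1}{114226}\right) - 13}{81034 - 1298} = \frac{\frac{18233}{114226} - 13}{79736} = \left(- \frac{1466705}{114226}\right) \frac{1}{79736} = - \frac{1466705}{9107924336}$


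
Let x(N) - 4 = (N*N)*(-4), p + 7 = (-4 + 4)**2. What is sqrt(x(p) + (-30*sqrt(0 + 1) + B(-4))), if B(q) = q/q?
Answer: I*sqrt(221) ≈ 14.866*I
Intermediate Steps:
B(q) = 1
p = -7 (p = -7 + (-4 + 4)**2 = -7 + 0**2 = -7 + 0 = -7)
x(N) = 4 - 4*N**2 (x(N) = 4 + (N*N)*(-4) = 4 + N**2*(-4) = 4 - 4*N**2)
sqrt(x(p) + (-30*sqrt(0 + 1) + B(-4))) = sqrt((4 - 4*(-7)**2) + (-30*sqrt(0 + 1) + 1)) = sqrt((4 - 4*49) + (-30*sqrt(1) + 1)) = sqrt((4 - 196) + (-30*1 + 1)) = sqrt(-192 + (-30 + 1)) = sqrt(-192 - 29) = sqrt(-221) = I*sqrt(221)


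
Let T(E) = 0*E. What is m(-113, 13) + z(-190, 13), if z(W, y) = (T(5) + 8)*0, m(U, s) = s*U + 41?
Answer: -1428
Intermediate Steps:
T(E) = 0
m(U, s) = 41 + U*s (m(U, s) = U*s + 41 = 41 + U*s)
z(W, y) = 0 (z(W, y) = (0 + 8)*0 = 8*0 = 0)
m(-113, 13) + z(-190, 13) = (41 - 113*13) + 0 = (41 - 1469) + 0 = -1428 + 0 = -1428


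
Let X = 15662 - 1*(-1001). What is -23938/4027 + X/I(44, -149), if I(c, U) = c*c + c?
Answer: 19704661/7973460 ≈ 2.4713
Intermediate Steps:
I(c, U) = c + c² (I(c, U) = c² + c = c + c²)
X = 16663 (X = 15662 + 1001 = 16663)
-23938/4027 + X/I(44, -149) = -23938/4027 + 16663/((44*(1 + 44))) = -23938*1/4027 + 16663/((44*45)) = -23938/4027 + 16663/1980 = 19704661/7973460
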